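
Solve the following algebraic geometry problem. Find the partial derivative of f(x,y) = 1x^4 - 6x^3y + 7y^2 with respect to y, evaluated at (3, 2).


df/dy = (-6)*x^3 + 2*7*y^1
At (3,2): (-6)*3^3 + 2*7*2^1
= -162 + 28
= -134

-134


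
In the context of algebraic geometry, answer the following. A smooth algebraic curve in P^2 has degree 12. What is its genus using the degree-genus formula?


Using the genus formula for smooth plane curves:
g = (d-1)(d-2)/2
g = (12-1)(12-2)/2
g = 11*10/2
g = 110/2 = 55

55


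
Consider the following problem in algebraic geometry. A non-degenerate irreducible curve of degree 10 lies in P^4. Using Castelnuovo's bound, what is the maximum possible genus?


Castelnuovo's bound: write d - 1 = m(r-1) + epsilon with 0 <= epsilon < r-1.
d - 1 = 10 - 1 = 9
r - 1 = 4 - 1 = 3
9 = 3*3 + 0, so m = 3, epsilon = 0
pi(d, r) = m(m-1)(r-1)/2 + m*epsilon
= 3*2*3/2 + 3*0
= 18/2 + 0
= 9 + 0 = 9

9


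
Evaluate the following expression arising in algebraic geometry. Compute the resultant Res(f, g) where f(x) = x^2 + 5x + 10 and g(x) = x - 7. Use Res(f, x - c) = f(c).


For Res(f, x - c), we evaluate f at x = c.
f(7) = 7^2 + 5*7 + 10
= 49 + 35 + 10
= 84 + 10 = 94
Res(f, g) = 94

94


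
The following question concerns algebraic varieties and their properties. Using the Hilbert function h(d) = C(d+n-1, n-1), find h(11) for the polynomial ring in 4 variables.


The Hilbert function for the polynomial ring in 4 variables is:
h(d) = C(d+n-1, n-1)
h(11) = C(11+4-1, 4-1) = C(14, 3)
= 14! / (3! * 11!)
= 364

364


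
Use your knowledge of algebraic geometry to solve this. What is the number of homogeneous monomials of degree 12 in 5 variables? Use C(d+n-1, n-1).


The number of degree-12 monomials in 5 variables is C(d+n-1, n-1).
= C(12+5-1, 5-1) = C(16, 4)
= 1820

1820


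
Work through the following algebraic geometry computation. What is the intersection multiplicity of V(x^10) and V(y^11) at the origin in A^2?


The intersection multiplicity of V(x^a) and V(y^b) at the origin is:
I(O; V(x^10), V(y^11)) = dim_k(k[x,y]/(x^10, y^11))
A basis for k[x,y]/(x^10, y^11) is the set of monomials x^i * y^j
where 0 <= i < 10 and 0 <= j < 11.
The number of such monomials is 10 * 11 = 110

110


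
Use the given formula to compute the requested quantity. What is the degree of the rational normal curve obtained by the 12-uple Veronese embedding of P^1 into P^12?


The rational normal curve in P^12 is the image of P^1 under the 12-uple Veronese.
A general hyperplane in P^12 pulls back to a degree-12 form on P^1, which has 12 zeros,
so the curve meets a general hyperplane in 12 points. Degree = 12.

12


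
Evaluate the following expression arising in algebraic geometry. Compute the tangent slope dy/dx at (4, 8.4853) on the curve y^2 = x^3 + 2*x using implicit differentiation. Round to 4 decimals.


Using implicit differentiation of y^2 = x^3 + 2*x:
2y * dy/dx = 3x^2 + 2
dy/dx = (3x^2 + 2)/(2y)
Numerator: 3*4^2 + 2 = 50
Denominator: 2*8.4853 = 16.9706
dy/dx = 50/16.9706 = 2.9463

2.9463


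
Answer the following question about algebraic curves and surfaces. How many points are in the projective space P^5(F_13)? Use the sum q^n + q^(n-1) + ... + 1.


P^5(F_13) has (q^(n+1) - 1)/(q - 1) points.
= 13^5 + 13^4 + 13^3 + 13^2 + 13^1 + 13^0
= 371293 + 28561 + 2197 + 169 + 13 + 1
= 402234

402234


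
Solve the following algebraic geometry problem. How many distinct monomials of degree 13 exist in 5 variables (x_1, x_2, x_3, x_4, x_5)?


The number of degree-13 monomials in 5 variables is C(d+n-1, n-1).
= C(13+5-1, 5-1) = C(17, 4)
= 2380

2380


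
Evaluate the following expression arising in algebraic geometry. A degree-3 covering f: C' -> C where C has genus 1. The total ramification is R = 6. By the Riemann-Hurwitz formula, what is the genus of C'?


Riemann-Hurwitz formula: 2g' - 2 = d(2g - 2) + R
Given: d = 3, g = 1, R = 6
2g' - 2 = 3*(2*1 - 2) + 6
2g' - 2 = 3*0 + 6
2g' - 2 = 0 + 6 = 6
2g' = 8
g' = 4

4


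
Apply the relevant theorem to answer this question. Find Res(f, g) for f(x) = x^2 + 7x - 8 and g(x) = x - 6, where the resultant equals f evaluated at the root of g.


For Res(f, x - c), we evaluate f at x = c.
f(6) = 6^2 + 7*6 - 8
= 36 + 42 - 8
= 78 - 8 = 70
Res(f, g) = 70

70


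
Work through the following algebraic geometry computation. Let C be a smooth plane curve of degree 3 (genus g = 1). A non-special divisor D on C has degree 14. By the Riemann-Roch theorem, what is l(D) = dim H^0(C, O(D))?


First, compute the genus of a smooth plane curve of degree 3:
g = (d-1)(d-2)/2 = (3-1)(3-2)/2 = 1
For a non-special divisor D (i.e., h^1(D) = 0), Riemann-Roch gives:
l(D) = deg(D) - g + 1
Since deg(D) = 14 >= 2g - 1 = 1, D is non-special.
l(D) = 14 - 1 + 1 = 14

14


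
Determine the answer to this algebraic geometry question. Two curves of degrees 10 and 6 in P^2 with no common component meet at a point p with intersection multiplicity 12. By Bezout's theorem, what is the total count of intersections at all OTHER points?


By Bezout's theorem, the total intersection number is d1 * d2.
Total = 10 * 6 = 60
Intersection multiplicity at p = 12
Remaining intersections = 60 - 12 = 48

48


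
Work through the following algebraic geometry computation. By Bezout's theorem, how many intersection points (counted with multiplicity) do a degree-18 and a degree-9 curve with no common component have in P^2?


Bezout's theorem states the intersection count equals the product of degrees.
Intersection count = 18 * 9 = 162

162


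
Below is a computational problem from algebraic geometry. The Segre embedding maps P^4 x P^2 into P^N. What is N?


The Segre embedding maps P^m x P^n into P^N via
all products of coordinates from each factor.
N = (m+1)(n+1) - 1
N = (4+1)(2+1) - 1
N = 5*3 - 1
N = 15 - 1 = 14

14


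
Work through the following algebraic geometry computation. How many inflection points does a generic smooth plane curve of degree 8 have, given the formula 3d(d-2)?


For a general smooth plane curve C of degree d, the inflection points are
the intersection of C with its Hessian curve, which has degree 3(d-2).
By Bezout, the total intersection number is d * 3(d-2) = 8 * 18 = 144.
For a general curve every flex is ordinary, so each contributes
multiplicity 1 to C·Hess(C), and the number of distinct inflection
points is 3d(d-2).
Inflection points = 3*8*(8-2) = 3*8*6 = 144

144


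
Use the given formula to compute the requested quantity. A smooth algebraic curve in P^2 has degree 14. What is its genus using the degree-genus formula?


Using the genus formula for smooth plane curves:
g = (d-1)(d-2)/2
g = (14-1)(14-2)/2
g = 13*12/2
g = 156/2 = 78

78


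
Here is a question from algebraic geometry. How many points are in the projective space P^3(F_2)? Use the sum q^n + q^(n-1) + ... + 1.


P^3(F_2) has (q^(n+1) - 1)/(q - 1) points.
= 2^3 + 2^2 + 2^1 + 2^0
= 8 + 4 + 2 + 1
= 15

15


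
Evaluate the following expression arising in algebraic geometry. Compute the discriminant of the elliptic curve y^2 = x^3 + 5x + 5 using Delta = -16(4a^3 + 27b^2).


Compute each component:
4a^3 = 4*5^3 = 4*125 = 500
27b^2 = 27*5^2 = 27*25 = 675
4a^3 + 27b^2 = 500 + 675 = 1175
Delta = -16*1175 = -18800

-18800


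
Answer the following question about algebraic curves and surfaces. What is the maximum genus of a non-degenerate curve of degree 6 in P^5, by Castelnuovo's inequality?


Castelnuovo's bound: write d - 1 = m(r-1) + epsilon with 0 <= epsilon < r-1.
d - 1 = 6 - 1 = 5
r - 1 = 5 - 1 = 4
5 = 1*4 + 1, so m = 1, epsilon = 1
pi(d, r) = m(m-1)(r-1)/2 + m*epsilon
= 1*0*4/2 + 1*1
= 0/2 + 1
= 0 + 1 = 1

1


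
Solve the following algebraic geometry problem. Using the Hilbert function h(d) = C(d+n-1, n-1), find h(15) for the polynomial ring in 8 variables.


The Hilbert function for the polynomial ring in 8 variables is:
h(d) = C(d+n-1, n-1)
h(15) = C(15+8-1, 8-1) = C(22, 7)
= 22! / (7! * 15!)
= 170544

170544


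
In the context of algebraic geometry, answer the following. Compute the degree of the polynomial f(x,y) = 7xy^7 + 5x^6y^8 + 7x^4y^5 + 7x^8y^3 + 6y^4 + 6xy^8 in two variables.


Examine each term for its total degree (sum of exponents).
  Term '7xy^7' has total degree 1+7 = 8.
  Term '5x^6y^8' has total degree 6+8 = 14.
  Term '7x^4y^5' has total degree 4+5 = 9.
  Term '7x^8y^3' has total degree 8+3 = 11.
  Term '6y^4' has total degree 0+4 = 4.
  Term '6xy^8' has total degree 1+8 = 9.
The maximum total degree among all terms is 14.

14


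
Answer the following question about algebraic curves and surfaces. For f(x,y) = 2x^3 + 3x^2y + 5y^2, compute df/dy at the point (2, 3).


df/dy = 3*x^2 + 2*5*y^1
At (2,3): 3*2^2 + 2*5*3^1
= 12 + 30
= 42

42


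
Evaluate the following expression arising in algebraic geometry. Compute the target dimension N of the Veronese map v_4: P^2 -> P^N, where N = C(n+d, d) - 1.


The Veronese embedding v_d: P^n -> P^N maps each point to all
degree-d monomials in n+1 homogeneous coordinates.
N = C(n+d, d) - 1
N = C(2+4, 4) - 1
N = C(6, 4) - 1
C(6, 4) = 15
N = 15 - 1 = 14

14


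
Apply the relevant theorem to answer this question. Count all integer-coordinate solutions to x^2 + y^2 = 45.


Systematically check integer values of x where x^2 <= 45.
For each valid x, check if 45 - x^2 is a perfect square.
x=3: 45 - 9 = 36, sqrt = 6 (valid)
x=6: 45 - 36 = 9, sqrt = 3 (valid)
Total integer solutions found: 8

8


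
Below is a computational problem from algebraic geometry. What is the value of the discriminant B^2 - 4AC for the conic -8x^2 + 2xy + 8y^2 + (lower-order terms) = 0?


The discriminant of a conic Ax^2 + Bxy + Cy^2 + ... = 0 is B^2 - 4AC.
B^2 = 2^2 = 4
4AC = 4*(-8)*8 = -256
Discriminant = 4 + 256 = 260

260


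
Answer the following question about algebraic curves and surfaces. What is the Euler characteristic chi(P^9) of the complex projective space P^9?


The complex projective space P^9 has one cell in each even real dimension 0, 2, ..., 18.
The cohomology groups are H^{2k}(P^9) = Z for k = 0,...,9, and 0 otherwise.
Euler characteristic = sum of Betti numbers = 1 per even-dimensional cohomology group.
chi(P^9) = 9 + 1 = 10

10


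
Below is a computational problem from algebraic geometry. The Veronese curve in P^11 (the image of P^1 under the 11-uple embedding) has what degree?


The rational normal curve in P^11 is the image of P^1 under the 11-uple Veronese.
A general hyperplane in P^11 pulls back to a degree-11 form on P^1, which has 11 zeros,
so the curve meets a general hyperplane in 11 points. Degree = 11.

11


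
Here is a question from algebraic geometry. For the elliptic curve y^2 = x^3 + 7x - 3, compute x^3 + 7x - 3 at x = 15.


Compute x^3 + 7x - 3 at x = 15:
x^3 = 15^3 = 3375
7*x = 7*15 = 105
Sum: 3375 + 105 - 3 = 3477

3477


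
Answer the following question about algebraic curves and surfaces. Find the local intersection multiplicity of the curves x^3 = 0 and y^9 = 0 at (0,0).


The intersection multiplicity of V(x^a) and V(y^b) at the origin is:
I(O; V(x^3), V(y^9)) = dim_k(k[x,y]/(x^3, y^9))
A basis for k[x,y]/(x^3, y^9) is the set of monomials x^i * y^j
where 0 <= i < 3 and 0 <= j < 9.
The number of such monomials is 3 * 9 = 27

27


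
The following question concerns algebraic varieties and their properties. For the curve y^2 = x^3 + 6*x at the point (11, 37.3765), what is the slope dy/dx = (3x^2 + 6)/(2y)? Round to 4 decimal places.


Using implicit differentiation of y^2 = x^3 + 6*x:
2y * dy/dx = 3x^2 + 6
dy/dx = (3x^2 + 6)/(2y)
Numerator: 3*11^2 + 6 = 369
Denominator: 2*37.3765 = 74.753
dy/dx = 369/74.753 = 4.9363

4.9363


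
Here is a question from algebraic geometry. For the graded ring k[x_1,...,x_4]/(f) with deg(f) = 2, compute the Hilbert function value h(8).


For R = k[x_1,...,x_n]/(f) with f homogeneous of degree e:
The Hilbert series is (1 - t^e)/(1 - t)^n.
So h(d) = C(d+n-1, n-1) - C(d-e+n-1, n-1) for d >= e.
With n=4, e=2, d=8:
C(8+4-1, 4-1) = C(11, 3) = 165
C(8-2+4-1, 4-1) = C(9, 3) = 84
h(8) = 165 - 84 = 81

81


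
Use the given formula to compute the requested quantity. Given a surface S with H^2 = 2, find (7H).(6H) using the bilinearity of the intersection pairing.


Using bilinearity of the intersection pairing on a surface S:
(aH).(bH) = ab * (H.H)
We have H^2 = 2.
D.E = (7H).(6H) = 7*6*2
= 42*2
= 84

84


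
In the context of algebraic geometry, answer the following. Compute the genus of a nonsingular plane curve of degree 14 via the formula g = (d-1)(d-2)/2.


Using the genus formula for smooth plane curves:
g = (d-1)(d-2)/2
g = (14-1)(14-2)/2
g = 13*12/2
g = 156/2 = 78

78


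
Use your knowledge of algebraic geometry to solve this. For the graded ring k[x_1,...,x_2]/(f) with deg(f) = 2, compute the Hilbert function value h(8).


For R = k[x_1,...,x_n]/(f) with f homogeneous of degree e:
The Hilbert series is (1 - t^e)/(1 - t)^n.
So h(d) = C(d+n-1, n-1) - C(d-e+n-1, n-1) for d >= e.
With n=2, e=2, d=8:
C(8+2-1, 2-1) = C(9, 1) = 9
C(8-2+2-1, 2-1) = C(7, 1) = 7
h(8) = 9 - 7 = 2

2


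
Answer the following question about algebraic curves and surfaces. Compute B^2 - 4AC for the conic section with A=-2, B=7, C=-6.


The discriminant of a conic Ax^2 + Bxy + Cy^2 + ... = 0 is B^2 - 4AC.
B^2 = 7^2 = 49
4AC = 4*(-2)*(-6) = 48
Discriminant = 49 - 48 = 1

1


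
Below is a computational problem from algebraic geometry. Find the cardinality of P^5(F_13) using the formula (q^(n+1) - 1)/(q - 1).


P^5(F_13) has (q^(n+1) - 1)/(q - 1) points.
= 13^5 + 13^4 + 13^3 + 13^2 + 13^1 + 13^0
= 371293 + 28561 + 2197 + 169 + 13 + 1
= 402234

402234


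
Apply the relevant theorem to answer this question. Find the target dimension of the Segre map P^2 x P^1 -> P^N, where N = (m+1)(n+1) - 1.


The Segre embedding maps P^m x P^n into P^N via
all products of coordinates from each factor.
N = (m+1)(n+1) - 1
N = (2+1)(1+1) - 1
N = 3*2 - 1
N = 6 - 1 = 5

5


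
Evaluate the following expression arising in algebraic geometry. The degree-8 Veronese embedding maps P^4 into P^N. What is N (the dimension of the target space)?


The Veronese embedding v_d: P^n -> P^N maps each point to all
degree-d monomials in n+1 homogeneous coordinates.
N = C(n+d, d) - 1
N = C(4+8, 8) - 1
N = C(12, 8) - 1
C(12, 8) = 495
N = 495 - 1 = 494

494


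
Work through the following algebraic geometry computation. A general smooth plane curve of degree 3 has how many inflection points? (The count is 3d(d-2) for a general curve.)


For a general smooth plane curve C of degree d, the inflection points are
the intersection of C with its Hessian curve, which has degree 3(d-2).
By Bezout, the total intersection number is d * 3(d-2) = 3 * 3 = 9.
For a general curve every flex is ordinary, so each contributes
multiplicity 1 to C·Hess(C), and the number of distinct inflection
points is 3d(d-2).
Inflection points = 3*3*(3-2) = 3*3*1 = 9

9


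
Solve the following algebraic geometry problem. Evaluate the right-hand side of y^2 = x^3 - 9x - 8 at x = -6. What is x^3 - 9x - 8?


Compute x^3 - 9x - 8 at x = -6:
x^3 = (-6)^3 = -216
(-9)*x = (-9)*(-6) = 54
Sum: -216 + 54 - 8 = -170

-170


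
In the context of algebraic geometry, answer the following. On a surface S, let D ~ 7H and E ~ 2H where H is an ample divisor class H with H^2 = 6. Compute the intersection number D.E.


Using bilinearity of the intersection pairing on a surface S:
(aH).(bH) = ab * (H.H)
We have H^2 = 6.
D.E = (7H).(2H) = 7*2*6
= 14*6
= 84

84


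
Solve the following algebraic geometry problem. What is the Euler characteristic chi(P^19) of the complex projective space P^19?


The complex projective space P^19 has one cell in each even real dimension 0, 2, ..., 38.
The cohomology groups are H^{2k}(P^19) = Z for k = 0,...,19, and 0 otherwise.
Euler characteristic = sum of Betti numbers = 1 per even-dimensional cohomology group.
chi(P^19) = 19 + 1 = 20

20


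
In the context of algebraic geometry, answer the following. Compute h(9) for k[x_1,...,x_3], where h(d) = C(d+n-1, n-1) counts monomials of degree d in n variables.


The Hilbert function for the polynomial ring in 3 variables is:
h(d) = C(d+n-1, n-1)
h(9) = C(9+3-1, 3-1) = C(11, 2)
= 11! / (2! * 9!)
= 55

55


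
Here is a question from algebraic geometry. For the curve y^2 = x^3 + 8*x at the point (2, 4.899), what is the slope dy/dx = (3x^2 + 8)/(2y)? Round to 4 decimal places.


Using implicit differentiation of y^2 = x^3 + 8*x:
2y * dy/dx = 3x^2 + 8
dy/dx = (3x^2 + 8)/(2y)
Numerator: 3*2^2 + 8 = 20
Denominator: 2*4.899 = 9.798
dy/dx = 20/9.798 = 2.0412

2.0412


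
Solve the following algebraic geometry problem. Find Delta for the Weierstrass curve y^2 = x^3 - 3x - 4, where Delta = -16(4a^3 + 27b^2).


Compute each component:
4a^3 = 4*(-3)^3 = 4*(-27) = -108
27b^2 = 27*(-4)^2 = 27*16 = 432
4a^3 + 27b^2 = -108 + 432 = 324
Delta = -16*324 = -5184

-5184


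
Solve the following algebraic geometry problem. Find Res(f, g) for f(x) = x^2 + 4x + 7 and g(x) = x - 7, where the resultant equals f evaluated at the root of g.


For Res(f, x - c), we evaluate f at x = c.
f(7) = 7^2 + 4*7 + 7
= 49 + 28 + 7
= 77 + 7 = 84
Res(f, g) = 84

84


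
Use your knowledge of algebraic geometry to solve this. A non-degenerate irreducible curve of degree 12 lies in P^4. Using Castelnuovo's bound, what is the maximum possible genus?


Castelnuovo's bound: write d - 1 = m(r-1) + epsilon with 0 <= epsilon < r-1.
d - 1 = 12 - 1 = 11
r - 1 = 4 - 1 = 3
11 = 3*3 + 2, so m = 3, epsilon = 2
pi(d, r) = m(m-1)(r-1)/2 + m*epsilon
= 3*2*3/2 + 3*2
= 18/2 + 6
= 9 + 6 = 15

15


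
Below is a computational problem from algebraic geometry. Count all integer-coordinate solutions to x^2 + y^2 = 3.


Systematically check integer values of x where x^2 <= 3.
For each valid x, check if 3 - x^2 is a perfect square.
Total integer solutions found: 0

0


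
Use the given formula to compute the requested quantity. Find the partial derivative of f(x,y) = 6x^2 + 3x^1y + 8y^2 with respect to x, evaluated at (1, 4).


df/dx = 2*6*x^1 + 1*3*x^0*y
At (1,4): 2*6*1^1 + 1*3*1^0*4
= 12 + 12
= 24

24


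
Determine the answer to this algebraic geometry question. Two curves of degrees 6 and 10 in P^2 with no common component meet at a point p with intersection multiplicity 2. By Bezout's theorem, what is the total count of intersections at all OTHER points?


By Bezout's theorem, the total intersection number is d1 * d2.
Total = 6 * 10 = 60
Intersection multiplicity at p = 2
Remaining intersections = 60 - 2 = 58

58


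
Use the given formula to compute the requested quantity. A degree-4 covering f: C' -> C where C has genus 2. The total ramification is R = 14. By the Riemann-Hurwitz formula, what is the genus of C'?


Riemann-Hurwitz formula: 2g' - 2 = d(2g - 2) + R
Given: d = 4, g = 2, R = 14
2g' - 2 = 4*(2*2 - 2) + 14
2g' - 2 = 4*2 + 14
2g' - 2 = 8 + 14 = 22
2g' = 24
g' = 12

12


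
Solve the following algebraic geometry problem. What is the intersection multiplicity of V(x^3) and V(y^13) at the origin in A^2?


The intersection multiplicity of V(x^a) and V(y^b) at the origin is:
I(O; V(x^3), V(y^13)) = dim_k(k[x,y]/(x^3, y^13))
A basis for k[x,y]/(x^3, y^13) is the set of monomials x^i * y^j
where 0 <= i < 3 and 0 <= j < 13.
The number of such monomials is 3 * 13 = 39

39


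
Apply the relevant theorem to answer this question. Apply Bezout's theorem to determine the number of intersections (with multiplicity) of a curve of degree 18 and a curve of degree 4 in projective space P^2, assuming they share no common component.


Bezout's theorem states the intersection count equals the product of degrees.
Intersection count = 18 * 4 = 72

72


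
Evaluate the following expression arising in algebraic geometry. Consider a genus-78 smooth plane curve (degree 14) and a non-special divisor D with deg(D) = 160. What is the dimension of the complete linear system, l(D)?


First, compute the genus of a smooth plane curve of degree 14:
g = (d-1)(d-2)/2 = (14-1)(14-2)/2 = 78
For a non-special divisor D (i.e., h^1(D) = 0), Riemann-Roch gives:
l(D) = deg(D) - g + 1
Since deg(D) = 160 >= 2g - 1 = 155, D is non-special.
l(D) = 160 - 78 + 1 = 83

83


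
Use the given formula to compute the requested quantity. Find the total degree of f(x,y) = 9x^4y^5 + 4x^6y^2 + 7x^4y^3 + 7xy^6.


Examine each term for its total degree (sum of exponents).
  Term '9x^4y^5' has total degree 4+5 = 9.
  Term '4x^6y^2' has total degree 6+2 = 8.
  Term '7x^4y^3' has total degree 4+3 = 7.
  Term '7xy^6' has total degree 1+6 = 7.
The maximum total degree among all terms is 9.

9


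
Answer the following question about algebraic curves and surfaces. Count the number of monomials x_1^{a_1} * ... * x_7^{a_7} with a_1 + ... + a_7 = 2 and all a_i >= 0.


The number of degree-2 monomials in 7 variables is C(d+n-1, n-1).
= C(2+7-1, 7-1) = C(8, 6)
= 28

28


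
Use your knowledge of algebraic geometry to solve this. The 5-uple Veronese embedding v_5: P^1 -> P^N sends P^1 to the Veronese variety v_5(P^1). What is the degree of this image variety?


The Veronese variety v_5(P^1) has degree d^r.
d^r = 5^1 = 5

5


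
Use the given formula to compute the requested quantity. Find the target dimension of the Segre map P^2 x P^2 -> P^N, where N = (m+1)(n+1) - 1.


The Segre embedding maps P^m x P^n into P^N via
all products of coordinates from each factor.
N = (m+1)(n+1) - 1
N = (2+1)(2+1) - 1
N = 3*3 - 1
N = 9 - 1 = 8

8


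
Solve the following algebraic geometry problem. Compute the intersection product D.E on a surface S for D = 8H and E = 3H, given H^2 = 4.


Using bilinearity of the intersection pairing on a surface S:
(aH).(bH) = ab * (H.H)
We have H^2 = 4.
D.E = (8H).(3H) = 8*3*4
= 24*4
= 96

96


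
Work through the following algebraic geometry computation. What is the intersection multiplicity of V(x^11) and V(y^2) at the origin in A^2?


The intersection multiplicity of V(x^a) and V(y^b) at the origin is:
I(O; V(x^11), V(y^2)) = dim_k(k[x,y]/(x^11, y^2))
A basis for k[x,y]/(x^11, y^2) is the set of monomials x^i * y^j
where 0 <= i < 11 and 0 <= j < 2.
The number of such monomials is 11 * 2 = 22

22


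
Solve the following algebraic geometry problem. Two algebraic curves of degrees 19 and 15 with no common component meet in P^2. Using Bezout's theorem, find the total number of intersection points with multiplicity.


Bezout's theorem states the intersection count equals the product of degrees.
Intersection count = 19 * 15 = 285

285


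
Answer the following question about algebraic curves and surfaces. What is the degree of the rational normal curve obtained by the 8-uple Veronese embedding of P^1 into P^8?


The rational normal curve in P^8 is the image of P^1 under the 8-uple Veronese.
A general hyperplane in P^8 pulls back to a degree-8 form on P^1, which has 8 zeros,
so the curve meets a general hyperplane in 8 points. Degree = 8.

8


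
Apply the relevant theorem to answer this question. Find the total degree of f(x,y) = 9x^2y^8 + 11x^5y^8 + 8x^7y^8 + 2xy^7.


Examine each term for its total degree (sum of exponents).
  Term '9x^2y^8' has total degree 2+8 = 10.
  Term '11x^5y^8' has total degree 5+8 = 13.
  Term '8x^7y^8' has total degree 7+8 = 15.
  Term '2xy^7' has total degree 1+7 = 8.
The maximum total degree among all terms is 15.

15


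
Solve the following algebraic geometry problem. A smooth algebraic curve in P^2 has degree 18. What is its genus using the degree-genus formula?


Using the genus formula for smooth plane curves:
g = (d-1)(d-2)/2
g = (18-1)(18-2)/2
g = 17*16/2
g = 272/2 = 136

136


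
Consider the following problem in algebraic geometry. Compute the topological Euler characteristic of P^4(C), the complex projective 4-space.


The complex projective space P^4 has one cell in each even real dimension 0, 2, ..., 8.
The cohomology groups are H^{2k}(P^4) = Z for k = 0,...,4, and 0 otherwise.
Euler characteristic = sum of Betti numbers = 1 per even-dimensional cohomology group.
chi(P^4) = 4 + 1 = 5

5


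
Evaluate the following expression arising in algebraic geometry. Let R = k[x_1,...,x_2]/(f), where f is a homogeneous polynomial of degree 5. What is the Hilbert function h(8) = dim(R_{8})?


For R = k[x_1,...,x_n]/(f) with f homogeneous of degree e:
The Hilbert series is (1 - t^e)/(1 - t)^n.
So h(d) = C(d+n-1, n-1) - C(d-e+n-1, n-1) for d >= e.
With n=2, e=5, d=8:
C(8+2-1, 2-1) = C(9, 1) = 9
C(8-5+2-1, 2-1) = C(4, 1) = 4
h(8) = 9 - 4 = 5

5


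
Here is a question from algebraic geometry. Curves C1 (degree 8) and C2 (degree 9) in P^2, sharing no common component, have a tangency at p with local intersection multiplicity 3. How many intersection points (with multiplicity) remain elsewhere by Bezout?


By Bezout's theorem, the total intersection number is d1 * d2.
Total = 8 * 9 = 72
Intersection multiplicity at p = 3
Remaining intersections = 72 - 3 = 69

69


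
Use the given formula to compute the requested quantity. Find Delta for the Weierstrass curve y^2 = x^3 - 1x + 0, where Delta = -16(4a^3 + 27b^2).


Compute each component:
4a^3 = 4*(-1)^3 = 4*(-1) = -4
27b^2 = 27*0^2 = 27*0 = 0
4a^3 + 27b^2 = -4 + 0 = -4
Delta = -16*(-4) = 64

64


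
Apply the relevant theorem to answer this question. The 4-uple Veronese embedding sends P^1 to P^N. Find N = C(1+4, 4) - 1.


The Veronese embedding v_d: P^n -> P^N maps each point to all
degree-d monomials in n+1 homogeneous coordinates.
N = C(n+d, d) - 1
N = C(1+4, 4) - 1
N = C(5, 4) - 1
C(5, 4) = 5
N = 5 - 1 = 4

4


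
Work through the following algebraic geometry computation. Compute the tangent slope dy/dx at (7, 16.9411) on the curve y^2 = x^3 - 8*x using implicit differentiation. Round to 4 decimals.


Using implicit differentiation of y^2 = x^3 - 8*x:
2y * dy/dx = 3x^2 - 8
dy/dx = (3x^2 - 8)/(2y)
Numerator: 3*7^2 - 8 = 139
Denominator: 2*16.9411 = 33.8822
dy/dx = 139/33.8822 = 4.1024

4.1024


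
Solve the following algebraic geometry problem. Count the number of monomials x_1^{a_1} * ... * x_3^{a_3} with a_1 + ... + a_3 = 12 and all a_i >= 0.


The number of degree-12 monomials in 3 variables is C(d+n-1, n-1).
= C(12+3-1, 3-1) = C(14, 2)
= 91

91


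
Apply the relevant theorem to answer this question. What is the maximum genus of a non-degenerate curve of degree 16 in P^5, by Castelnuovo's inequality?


Castelnuovo's bound: write d - 1 = m(r-1) + epsilon with 0 <= epsilon < r-1.
d - 1 = 16 - 1 = 15
r - 1 = 5 - 1 = 4
15 = 3*4 + 3, so m = 3, epsilon = 3
pi(d, r) = m(m-1)(r-1)/2 + m*epsilon
= 3*2*4/2 + 3*3
= 24/2 + 9
= 12 + 9 = 21

21


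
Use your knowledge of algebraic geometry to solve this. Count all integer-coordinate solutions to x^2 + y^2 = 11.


Systematically check integer values of x where x^2 <= 11.
For each valid x, check if 11 - x^2 is a perfect square.
Total integer solutions found: 0

0


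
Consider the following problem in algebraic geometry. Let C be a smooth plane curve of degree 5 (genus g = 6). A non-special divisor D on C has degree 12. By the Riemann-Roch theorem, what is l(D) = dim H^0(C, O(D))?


First, compute the genus of a smooth plane curve of degree 5:
g = (d-1)(d-2)/2 = (5-1)(5-2)/2 = 6
For a non-special divisor D (i.e., h^1(D) = 0), Riemann-Roch gives:
l(D) = deg(D) - g + 1
Since deg(D) = 12 >= 2g - 1 = 11, D is non-special.
l(D) = 12 - 6 + 1 = 7

7


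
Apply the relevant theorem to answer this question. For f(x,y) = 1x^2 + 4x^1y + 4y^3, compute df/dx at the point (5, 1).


df/dx = 2*1*x^1 + 1*4*x^0*y
At (5,1): 2*1*5^1 + 1*4*5^0*1
= 10 + 4
= 14

14


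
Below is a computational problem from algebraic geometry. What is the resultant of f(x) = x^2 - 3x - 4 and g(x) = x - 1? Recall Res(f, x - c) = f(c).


For Res(f, x - c), we evaluate f at x = c.
f(1) = 1^2 - 3*1 - 4
= 1 - 3 - 4
= -2 - 4 = -6
Res(f, g) = -6

-6


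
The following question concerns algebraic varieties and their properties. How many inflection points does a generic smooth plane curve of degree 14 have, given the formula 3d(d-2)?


For a general smooth plane curve C of degree d, the inflection points are
the intersection of C with its Hessian curve, which has degree 3(d-2).
By Bezout, the total intersection number is d * 3(d-2) = 14 * 36 = 504.
For a general curve every flex is ordinary, so each contributes
multiplicity 1 to C·Hess(C), and the number of distinct inflection
points is 3d(d-2).
Inflection points = 3*14*(14-2) = 3*14*12 = 504

504


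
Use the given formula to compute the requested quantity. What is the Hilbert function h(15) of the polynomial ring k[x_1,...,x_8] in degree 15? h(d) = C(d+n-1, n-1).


The Hilbert function for the polynomial ring in 8 variables is:
h(d) = C(d+n-1, n-1)
h(15) = C(15+8-1, 8-1) = C(22, 7)
= 22! / (7! * 15!)
= 170544

170544


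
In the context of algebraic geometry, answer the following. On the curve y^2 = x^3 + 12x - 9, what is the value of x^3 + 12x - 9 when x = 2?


Compute x^3 + 12x - 9 at x = 2:
x^3 = 2^3 = 8
12*x = 12*2 = 24
Sum: 8 + 24 - 9 = 23

23


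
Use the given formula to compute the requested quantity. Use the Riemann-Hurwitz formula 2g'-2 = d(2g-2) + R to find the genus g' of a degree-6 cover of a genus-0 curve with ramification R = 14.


Riemann-Hurwitz formula: 2g' - 2 = d(2g - 2) + R
Given: d = 6, g = 0, R = 14
2g' - 2 = 6*(2*0 - 2) + 14
2g' - 2 = 6*(-2) + 14
2g' - 2 = -12 + 14 = 2
2g' = 4
g' = 2

2


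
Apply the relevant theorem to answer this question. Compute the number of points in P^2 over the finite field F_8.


P^2(F_8) has (q^(n+1) - 1)/(q - 1) points.
= 8^2 + 8^1 + 8^0
= 64 + 8 + 1
= 73

73


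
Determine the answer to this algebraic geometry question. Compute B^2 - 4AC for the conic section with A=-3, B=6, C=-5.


The discriminant of a conic Ax^2 + Bxy + Cy^2 + ... = 0 is B^2 - 4AC.
B^2 = 6^2 = 36
4AC = 4*(-3)*(-5) = 60
Discriminant = 36 - 60 = -24

-24


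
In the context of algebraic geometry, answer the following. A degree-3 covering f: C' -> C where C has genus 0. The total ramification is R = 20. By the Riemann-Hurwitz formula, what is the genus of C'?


Riemann-Hurwitz formula: 2g' - 2 = d(2g - 2) + R
Given: d = 3, g = 0, R = 20
2g' - 2 = 3*(2*0 - 2) + 20
2g' - 2 = 3*(-2) + 20
2g' - 2 = -6 + 20 = 14
2g' = 16
g' = 8

8


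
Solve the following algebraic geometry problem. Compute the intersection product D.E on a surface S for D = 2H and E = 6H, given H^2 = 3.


Using bilinearity of the intersection pairing on a surface S:
(aH).(bH) = ab * (H.H)
We have H^2 = 3.
D.E = (2H).(6H) = 2*6*3
= 12*3
= 36

36


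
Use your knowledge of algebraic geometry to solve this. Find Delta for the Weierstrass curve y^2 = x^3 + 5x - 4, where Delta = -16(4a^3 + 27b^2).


Compute each component:
4a^3 = 4*5^3 = 4*125 = 500
27b^2 = 27*(-4)^2 = 27*16 = 432
4a^3 + 27b^2 = 500 + 432 = 932
Delta = -16*932 = -14912

-14912


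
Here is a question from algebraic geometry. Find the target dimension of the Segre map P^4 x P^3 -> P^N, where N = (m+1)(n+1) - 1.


The Segre embedding maps P^m x P^n into P^N via
all products of coordinates from each factor.
N = (m+1)(n+1) - 1
N = (4+1)(3+1) - 1
N = 5*4 - 1
N = 20 - 1 = 19

19


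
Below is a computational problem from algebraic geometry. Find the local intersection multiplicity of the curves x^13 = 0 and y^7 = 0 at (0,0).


The intersection multiplicity of V(x^a) and V(y^b) at the origin is:
I(O; V(x^13), V(y^7)) = dim_k(k[x,y]/(x^13, y^7))
A basis for k[x,y]/(x^13, y^7) is the set of monomials x^i * y^j
where 0 <= i < 13 and 0 <= j < 7.
The number of such monomials is 13 * 7 = 91

91


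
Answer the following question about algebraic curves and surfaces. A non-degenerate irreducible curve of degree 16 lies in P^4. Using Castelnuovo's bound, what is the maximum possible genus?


Castelnuovo's bound: write d - 1 = m(r-1) + epsilon with 0 <= epsilon < r-1.
d - 1 = 16 - 1 = 15
r - 1 = 4 - 1 = 3
15 = 5*3 + 0, so m = 5, epsilon = 0
pi(d, r) = m(m-1)(r-1)/2 + m*epsilon
= 5*4*3/2 + 5*0
= 60/2 + 0
= 30 + 0 = 30

30


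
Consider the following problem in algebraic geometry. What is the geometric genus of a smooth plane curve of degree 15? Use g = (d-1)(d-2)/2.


Using the genus formula for smooth plane curves:
g = (d-1)(d-2)/2
g = (15-1)(15-2)/2
g = 14*13/2
g = 182/2 = 91

91


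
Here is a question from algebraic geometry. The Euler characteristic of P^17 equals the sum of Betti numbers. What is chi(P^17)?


The complex projective space P^17 has one cell in each even real dimension 0, 2, ..., 34.
The cohomology groups are H^{2k}(P^17) = Z for k = 0,...,17, and 0 otherwise.
Euler characteristic = sum of Betti numbers = 1 per even-dimensional cohomology group.
chi(P^17) = 17 + 1 = 18

18


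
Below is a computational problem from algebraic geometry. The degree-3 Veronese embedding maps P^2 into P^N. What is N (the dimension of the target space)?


The Veronese embedding v_d: P^n -> P^N maps each point to all
degree-d monomials in n+1 homogeneous coordinates.
N = C(n+d, d) - 1
N = C(2+3, 3) - 1
N = C(5, 3) - 1
C(5, 3) = 10
N = 10 - 1 = 9

9


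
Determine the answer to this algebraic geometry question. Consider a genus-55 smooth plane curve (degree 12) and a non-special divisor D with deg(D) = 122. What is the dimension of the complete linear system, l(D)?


First, compute the genus of a smooth plane curve of degree 12:
g = (d-1)(d-2)/2 = (12-1)(12-2)/2 = 55
For a non-special divisor D (i.e., h^1(D) = 0), Riemann-Roch gives:
l(D) = deg(D) - g + 1
Since deg(D) = 122 >= 2g - 1 = 109, D is non-special.
l(D) = 122 - 55 + 1 = 68

68


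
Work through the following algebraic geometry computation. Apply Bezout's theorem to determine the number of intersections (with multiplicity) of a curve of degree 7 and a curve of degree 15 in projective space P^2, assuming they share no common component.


Bezout's theorem states the intersection count equals the product of degrees.
Intersection count = 7 * 15 = 105

105


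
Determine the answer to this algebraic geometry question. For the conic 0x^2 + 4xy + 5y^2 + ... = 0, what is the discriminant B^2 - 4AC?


The discriminant of a conic Ax^2 + Bxy + Cy^2 + ... = 0 is B^2 - 4AC.
B^2 = 4^2 = 16
4AC = 4*0*5 = 0
Discriminant = 16 + 0 = 16

16


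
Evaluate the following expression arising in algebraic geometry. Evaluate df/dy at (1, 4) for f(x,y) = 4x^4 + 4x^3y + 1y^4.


df/dy = 4*x^3 + 4*1*y^3
At (1,4): 4*1^3 + 4*1*4^3
= 4 + 256
= 260

260


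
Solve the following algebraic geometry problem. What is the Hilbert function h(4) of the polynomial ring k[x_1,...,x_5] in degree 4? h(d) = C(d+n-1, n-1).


The Hilbert function for the polynomial ring in 5 variables is:
h(d) = C(d+n-1, n-1)
h(4) = C(4+5-1, 5-1) = C(8, 4)
= 8! / (4! * 4!)
= 70

70


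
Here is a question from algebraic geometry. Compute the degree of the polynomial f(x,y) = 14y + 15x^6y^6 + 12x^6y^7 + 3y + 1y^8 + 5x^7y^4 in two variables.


Examine each term for its total degree (sum of exponents).
  Term '14y' has total degree 0+1 = 1.
  Term '15x^6y^6' has total degree 6+6 = 12.
  Term '12x^6y^7' has total degree 6+7 = 13.
  Term '3y' has total degree 0+1 = 1.
  Term '1y^8' has total degree 0+8 = 8.
  Term '5x^7y^4' has total degree 7+4 = 11.
The maximum total degree among all terms is 13.

13


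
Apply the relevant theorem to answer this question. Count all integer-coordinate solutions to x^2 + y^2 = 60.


Systematically check integer values of x where x^2 <= 60.
For each valid x, check if 60 - x^2 is a perfect square.
Total integer solutions found: 0

0


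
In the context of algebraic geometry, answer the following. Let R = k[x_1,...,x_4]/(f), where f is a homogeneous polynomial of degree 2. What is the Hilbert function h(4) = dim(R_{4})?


For R = k[x_1,...,x_n]/(f) with f homogeneous of degree e:
The Hilbert series is (1 - t^e)/(1 - t)^n.
So h(d) = C(d+n-1, n-1) - C(d-e+n-1, n-1) for d >= e.
With n=4, e=2, d=4:
C(4+4-1, 4-1) = C(7, 3) = 35
C(4-2+4-1, 4-1) = C(5, 3) = 10
h(4) = 35 - 10 = 25

25


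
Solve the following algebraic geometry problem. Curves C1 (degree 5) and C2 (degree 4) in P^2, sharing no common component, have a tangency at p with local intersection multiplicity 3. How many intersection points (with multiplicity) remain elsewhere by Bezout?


By Bezout's theorem, the total intersection number is d1 * d2.
Total = 5 * 4 = 20
Intersection multiplicity at p = 3
Remaining intersections = 20 - 3 = 17

17


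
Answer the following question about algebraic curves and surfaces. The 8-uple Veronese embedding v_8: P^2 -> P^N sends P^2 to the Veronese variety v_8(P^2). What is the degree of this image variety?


The Veronese variety v_8(P^2) has degree d^r.
d^r = 8^2 = 64

64


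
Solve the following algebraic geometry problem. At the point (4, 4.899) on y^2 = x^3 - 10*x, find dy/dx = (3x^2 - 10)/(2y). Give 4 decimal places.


Using implicit differentiation of y^2 = x^3 - 10*x:
2y * dy/dx = 3x^2 - 10
dy/dx = (3x^2 - 10)/(2y)
Numerator: 3*4^2 - 10 = 38
Denominator: 2*4.899 = 9.798
dy/dx = 38/9.798 = 3.8783

3.8783


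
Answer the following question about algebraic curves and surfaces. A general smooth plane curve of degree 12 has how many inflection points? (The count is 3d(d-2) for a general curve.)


For a general smooth plane curve C of degree d, the inflection points are
the intersection of C with its Hessian curve, which has degree 3(d-2).
By Bezout, the total intersection number is d * 3(d-2) = 12 * 30 = 360.
For a general curve every flex is ordinary, so each contributes
multiplicity 1 to C·Hess(C), and the number of distinct inflection
points is 3d(d-2).
Inflection points = 3*12*(12-2) = 3*12*10 = 360

360


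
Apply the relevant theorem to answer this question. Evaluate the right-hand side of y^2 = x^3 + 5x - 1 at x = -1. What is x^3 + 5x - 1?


Compute x^3 + 5x - 1 at x = -1:
x^3 = (-1)^3 = -1
5*x = 5*(-1) = -5
Sum: -1 - 5 - 1 = -7

-7


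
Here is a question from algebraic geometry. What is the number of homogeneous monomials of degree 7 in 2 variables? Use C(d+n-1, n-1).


The number of degree-7 monomials in 2 variables is C(d+n-1, n-1).
= C(7+2-1, 2-1) = C(8, 1)
= 8

8


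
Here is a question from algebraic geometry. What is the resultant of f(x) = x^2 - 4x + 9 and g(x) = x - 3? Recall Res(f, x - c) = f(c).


For Res(f, x - c), we evaluate f at x = c.
f(3) = 3^2 - 4*3 + 9
= 9 - 12 + 9
= -3 + 9 = 6
Res(f, g) = 6

6


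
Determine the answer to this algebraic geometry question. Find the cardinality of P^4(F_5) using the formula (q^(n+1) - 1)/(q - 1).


P^4(F_5) has (q^(n+1) - 1)/(q - 1) points.
= 5^4 + 5^3 + 5^2 + 5^1 + 5^0
= 625 + 125 + 25 + 5 + 1
= 781

781


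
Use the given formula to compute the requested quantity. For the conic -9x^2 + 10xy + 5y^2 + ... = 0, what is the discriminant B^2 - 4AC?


The discriminant of a conic Ax^2 + Bxy + Cy^2 + ... = 0 is B^2 - 4AC.
B^2 = 10^2 = 100
4AC = 4*(-9)*5 = -180
Discriminant = 100 + 180 = 280

280


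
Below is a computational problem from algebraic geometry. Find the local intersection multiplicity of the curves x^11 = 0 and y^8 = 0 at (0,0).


The intersection multiplicity of V(x^a) and V(y^b) at the origin is:
I(O; V(x^11), V(y^8)) = dim_k(k[x,y]/(x^11, y^8))
A basis for k[x,y]/(x^11, y^8) is the set of monomials x^i * y^j
where 0 <= i < 11 and 0 <= j < 8.
The number of such monomials is 11 * 8 = 88

88


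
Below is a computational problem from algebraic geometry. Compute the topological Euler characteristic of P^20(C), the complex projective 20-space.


The complex projective space P^20 has one cell in each even real dimension 0, 2, ..., 40.
The cohomology groups are H^{2k}(P^20) = Z for k = 0,...,20, and 0 otherwise.
Euler characteristic = sum of Betti numbers = 1 per even-dimensional cohomology group.
chi(P^20) = 20 + 1 = 21

21
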